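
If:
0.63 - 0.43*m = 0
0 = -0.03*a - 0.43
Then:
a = -14.33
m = 1.47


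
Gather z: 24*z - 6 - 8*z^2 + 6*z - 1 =-8*z^2 + 30*z - 7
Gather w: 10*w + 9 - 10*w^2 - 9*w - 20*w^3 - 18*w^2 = -20*w^3 - 28*w^2 + w + 9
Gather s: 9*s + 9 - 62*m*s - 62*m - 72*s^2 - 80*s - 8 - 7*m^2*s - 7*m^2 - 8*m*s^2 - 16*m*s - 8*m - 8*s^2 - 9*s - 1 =-7*m^2 - 70*m + s^2*(-8*m - 80) + s*(-7*m^2 - 78*m - 80)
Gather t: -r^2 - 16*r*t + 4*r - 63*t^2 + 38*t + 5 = -r^2 + 4*r - 63*t^2 + t*(38 - 16*r) + 5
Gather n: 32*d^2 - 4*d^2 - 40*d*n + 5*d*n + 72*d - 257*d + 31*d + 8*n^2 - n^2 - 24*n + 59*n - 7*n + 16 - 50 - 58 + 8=28*d^2 - 154*d + 7*n^2 + n*(28 - 35*d) - 84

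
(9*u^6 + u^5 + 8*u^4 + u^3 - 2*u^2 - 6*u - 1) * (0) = 0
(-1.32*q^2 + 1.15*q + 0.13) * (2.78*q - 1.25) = -3.6696*q^3 + 4.847*q^2 - 1.0761*q - 0.1625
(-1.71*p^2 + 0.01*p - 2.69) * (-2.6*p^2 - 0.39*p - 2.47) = 4.446*p^4 + 0.6409*p^3 + 11.2138*p^2 + 1.0244*p + 6.6443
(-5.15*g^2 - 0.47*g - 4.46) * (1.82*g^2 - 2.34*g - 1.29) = -9.373*g^4 + 11.1956*g^3 - 0.3739*g^2 + 11.0427*g + 5.7534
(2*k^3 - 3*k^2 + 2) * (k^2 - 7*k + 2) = 2*k^5 - 17*k^4 + 25*k^3 - 4*k^2 - 14*k + 4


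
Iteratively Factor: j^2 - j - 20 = (j + 4)*(j - 5)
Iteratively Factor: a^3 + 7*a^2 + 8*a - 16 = (a + 4)*(a^2 + 3*a - 4) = (a - 1)*(a + 4)*(a + 4)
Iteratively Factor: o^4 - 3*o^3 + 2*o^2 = (o - 2)*(o^3 - o^2) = (o - 2)*(o - 1)*(o^2) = o*(o - 2)*(o - 1)*(o)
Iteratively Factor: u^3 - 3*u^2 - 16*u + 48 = (u - 4)*(u^2 + u - 12) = (u - 4)*(u - 3)*(u + 4)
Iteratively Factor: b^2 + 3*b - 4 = (b - 1)*(b + 4)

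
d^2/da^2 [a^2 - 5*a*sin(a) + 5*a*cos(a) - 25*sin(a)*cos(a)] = -5*sqrt(2)*a*cos(a + pi/4) + 50*sin(2*a) - 10*sqrt(2)*sin(a + pi/4) + 2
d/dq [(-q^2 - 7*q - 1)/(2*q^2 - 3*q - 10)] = (17*q^2 + 24*q + 67)/(4*q^4 - 12*q^3 - 31*q^2 + 60*q + 100)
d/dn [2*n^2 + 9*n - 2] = 4*n + 9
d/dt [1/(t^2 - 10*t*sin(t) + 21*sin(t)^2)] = 2*(5*t*cos(t) - t + 5*sin(t) - 21*sin(2*t)/2)/((t - 7*sin(t))^2*(t - 3*sin(t))^2)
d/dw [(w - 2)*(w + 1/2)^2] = (2*w + 1)*(6*w - 7)/4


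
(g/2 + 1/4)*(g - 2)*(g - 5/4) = g^3/2 - 11*g^2/8 + 7*g/16 + 5/8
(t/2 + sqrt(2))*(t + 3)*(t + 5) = t^3/2 + sqrt(2)*t^2 + 4*t^2 + 15*t/2 + 8*sqrt(2)*t + 15*sqrt(2)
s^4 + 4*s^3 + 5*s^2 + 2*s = s*(s + 1)^2*(s + 2)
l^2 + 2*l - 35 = (l - 5)*(l + 7)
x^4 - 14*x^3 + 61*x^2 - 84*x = x*(x - 7)*(x - 4)*(x - 3)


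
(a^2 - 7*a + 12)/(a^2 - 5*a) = (a^2 - 7*a + 12)/(a*(a - 5))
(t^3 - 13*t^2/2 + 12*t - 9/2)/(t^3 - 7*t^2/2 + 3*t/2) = (t - 3)/t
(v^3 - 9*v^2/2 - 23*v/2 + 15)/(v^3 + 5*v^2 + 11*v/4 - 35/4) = 2*(v - 6)/(2*v + 7)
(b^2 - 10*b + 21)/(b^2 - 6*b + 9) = (b - 7)/(b - 3)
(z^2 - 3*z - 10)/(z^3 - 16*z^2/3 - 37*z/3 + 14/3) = 3*(z - 5)/(3*z^2 - 22*z + 7)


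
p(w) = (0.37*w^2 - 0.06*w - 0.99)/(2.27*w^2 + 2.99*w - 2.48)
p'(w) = (-4.54*w - 2.99)*(0.37*w^2 - 0.06*w - 0.99)/(2.27*w^2 + 2.99*w - 2.48)^2 + (0.74*w - 0.06)/(2.27*w^2 + 2.99*w - 2.48)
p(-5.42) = 0.21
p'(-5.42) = 0.01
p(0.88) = -0.40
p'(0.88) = 1.76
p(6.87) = 0.13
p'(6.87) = 0.01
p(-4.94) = 0.22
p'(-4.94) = 0.01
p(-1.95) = 1.66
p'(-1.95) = 25.67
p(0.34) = 0.81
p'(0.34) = 2.88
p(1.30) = -0.08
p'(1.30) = 0.32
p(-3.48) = 0.25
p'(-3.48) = 0.04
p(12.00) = 0.14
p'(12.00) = 0.00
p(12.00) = 0.14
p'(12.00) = 0.00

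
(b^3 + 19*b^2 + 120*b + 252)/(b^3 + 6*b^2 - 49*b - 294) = (b + 6)/(b - 7)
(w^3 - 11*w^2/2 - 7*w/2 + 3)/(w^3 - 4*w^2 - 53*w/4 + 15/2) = 2*(w + 1)/(2*w + 5)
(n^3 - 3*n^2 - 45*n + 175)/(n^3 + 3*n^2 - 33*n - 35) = (n - 5)/(n + 1)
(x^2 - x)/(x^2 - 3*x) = (x - 1)/(x - 3)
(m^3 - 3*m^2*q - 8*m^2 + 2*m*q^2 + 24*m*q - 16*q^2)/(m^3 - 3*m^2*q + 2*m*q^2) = (m - 8)/m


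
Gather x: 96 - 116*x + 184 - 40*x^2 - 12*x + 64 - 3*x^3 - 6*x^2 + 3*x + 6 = -3*x^3 - 46*x^2 - 125*x + 350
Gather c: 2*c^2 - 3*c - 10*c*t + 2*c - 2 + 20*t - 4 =2*c^2 + c*(-10*t - 1) + 20*t - 6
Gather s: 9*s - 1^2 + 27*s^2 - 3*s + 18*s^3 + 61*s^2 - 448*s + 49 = 18*s^3 + 88*s^2 - 442*s + 48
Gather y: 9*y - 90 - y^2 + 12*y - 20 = -y^2 + 21*y - 110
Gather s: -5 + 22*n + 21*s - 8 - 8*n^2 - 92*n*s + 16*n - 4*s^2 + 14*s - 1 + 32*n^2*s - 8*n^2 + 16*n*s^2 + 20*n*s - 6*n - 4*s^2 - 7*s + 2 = -16*n^2 + 32*n + s^2*(16*n - 8) + s*(32*n^2 - 72*n + 28) - 12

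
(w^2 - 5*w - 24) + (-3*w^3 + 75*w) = -3*w^3 + w^2 + 70*w - 24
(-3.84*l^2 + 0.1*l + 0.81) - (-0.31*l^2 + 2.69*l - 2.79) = -3.53*l^2 - 2.59*l + 3.6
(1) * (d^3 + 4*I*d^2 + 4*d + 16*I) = d^3 + 4*I*d^2 + 4*d + 16*I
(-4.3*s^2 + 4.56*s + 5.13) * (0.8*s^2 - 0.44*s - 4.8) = -3.44*s^4 + 5.54*s^3 + 22.7376*s^2 - 24.1452*s - 24.624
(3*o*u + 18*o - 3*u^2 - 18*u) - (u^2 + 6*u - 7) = 3*o*u + 18*o - 4*u^2 - 24*u + 7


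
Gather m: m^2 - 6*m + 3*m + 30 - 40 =m^2 - 3*m - 10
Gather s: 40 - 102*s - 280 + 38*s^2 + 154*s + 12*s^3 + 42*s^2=12*s^3 + 80*s^2 + 52*s - 240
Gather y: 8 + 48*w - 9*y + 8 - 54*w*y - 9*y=48*w + y*(-54*w - 18) + 16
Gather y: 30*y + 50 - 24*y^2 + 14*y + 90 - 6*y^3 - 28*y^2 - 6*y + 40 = -6*y^3 - 52*y^2 + 38*y + 180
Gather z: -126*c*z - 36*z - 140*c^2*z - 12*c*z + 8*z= z*(-140*c^2 - 138*c - 28)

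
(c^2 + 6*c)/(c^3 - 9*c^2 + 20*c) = (c + 6)/(c^2 - 9*c + 20)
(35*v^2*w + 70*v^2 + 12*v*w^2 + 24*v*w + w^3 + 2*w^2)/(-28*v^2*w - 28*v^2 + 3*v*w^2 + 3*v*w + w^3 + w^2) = (-5*v*w - 10*v - w^2 - 2*w)/(4*v*w + 4*v - w^2 - w)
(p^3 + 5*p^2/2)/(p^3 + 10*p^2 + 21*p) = p*(2*p + 5)/(2*(p^2 + 10*p + 21))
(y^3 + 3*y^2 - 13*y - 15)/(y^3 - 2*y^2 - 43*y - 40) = (y - 3)/(y - 8)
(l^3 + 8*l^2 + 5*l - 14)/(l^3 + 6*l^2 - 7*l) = (l + 2)/l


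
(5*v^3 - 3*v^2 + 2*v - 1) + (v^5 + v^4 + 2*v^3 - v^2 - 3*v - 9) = v^5 + v^4 + 7*v^3 - 4*v^2 - v - 10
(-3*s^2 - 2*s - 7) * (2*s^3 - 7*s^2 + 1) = -6*s^5 + 17*s^4 + 46*s^2 - 2*s - 7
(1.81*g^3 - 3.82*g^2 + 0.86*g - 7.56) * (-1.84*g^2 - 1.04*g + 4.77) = -3.3304*g^5 + 5.1464*g^4 + 11.0241*g^3 - 5.2054*g^2 + 11.9646*g - 36.0612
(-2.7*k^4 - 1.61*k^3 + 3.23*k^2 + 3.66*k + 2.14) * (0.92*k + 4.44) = -2.484*k^5 - 13.4692*k^4 - 4.1768*k^3 + 17.7084*k^2 + 18.2192*k + 9.5016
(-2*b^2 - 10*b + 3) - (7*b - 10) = -2*b^2 - 17*b + 13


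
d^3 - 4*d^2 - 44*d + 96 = (d - 8)*(d - 2)*(d + 6)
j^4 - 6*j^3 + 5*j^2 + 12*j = j*(j - 4)*(j - 3)*(j + 1)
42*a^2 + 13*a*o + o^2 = (6*a + o)*(7*a + o)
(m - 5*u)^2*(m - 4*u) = m^3 - 14*m^2*u + 65*m*u^2 - 100*u^3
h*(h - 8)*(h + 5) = h^3 - 3*h^2 - 40*h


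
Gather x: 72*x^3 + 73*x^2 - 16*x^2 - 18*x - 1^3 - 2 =72*x^3 + 57*x^2 - 18*x - 3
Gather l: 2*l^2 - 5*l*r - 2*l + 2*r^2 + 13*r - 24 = 2*l^2 + l*(-5*r - 2) + 2*r^2 + 13*r - 24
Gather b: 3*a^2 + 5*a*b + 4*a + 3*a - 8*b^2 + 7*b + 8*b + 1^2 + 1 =3*a^2 + 7*a - 8*b^2 + b*(5*a + 15) + 2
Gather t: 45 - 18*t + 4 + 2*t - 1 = 48 - 16*t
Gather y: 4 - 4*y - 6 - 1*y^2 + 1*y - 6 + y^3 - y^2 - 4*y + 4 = y^3 - 2*y^2 - 7*y - 4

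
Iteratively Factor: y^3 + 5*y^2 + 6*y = (y + 2)*(y^2 + 3*y) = (y + 2)*(y + 3)*(y)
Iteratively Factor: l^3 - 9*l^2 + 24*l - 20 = (l - 2)*(l^2 - 7*l + 10) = (l - 5)*(l - 2)*(l - 2)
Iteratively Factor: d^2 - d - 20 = (d + 4)*(d - 5)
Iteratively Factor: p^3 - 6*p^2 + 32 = (p + 2)*(p^2 - 8*p + 16) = (p - 4)*(p + 2)*(p - 4)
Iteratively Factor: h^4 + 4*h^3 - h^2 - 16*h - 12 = (h + 1)*(h^3 + 3*h^2 - 4*h - 12) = (h + 1)*(h + 2)*(h^2 + h - 6) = (h - 2)*(h + 1)*(h + 2)*(h + 3)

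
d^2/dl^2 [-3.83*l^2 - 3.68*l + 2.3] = -7.66000000000000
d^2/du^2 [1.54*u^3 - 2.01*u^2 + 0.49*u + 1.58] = 9.24*u - 4.02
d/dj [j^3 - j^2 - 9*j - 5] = 3*j^2 - 2*j - 9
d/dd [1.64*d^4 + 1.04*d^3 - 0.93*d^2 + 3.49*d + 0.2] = 6.56*d^3 + 3.12*d^2 - 1.86*d + 3.49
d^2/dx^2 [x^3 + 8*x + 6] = 6*x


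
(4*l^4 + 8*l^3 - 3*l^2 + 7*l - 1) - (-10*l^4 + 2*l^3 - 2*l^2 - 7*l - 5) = 14*l^4 + 6*l^3 - l^2 + 14*l + 4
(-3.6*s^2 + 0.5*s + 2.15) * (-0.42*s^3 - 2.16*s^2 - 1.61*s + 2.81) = 1.512*s^5 + 7.566*s^4 + 3.813*s^3 - 15.565*s^2 - 2.0565*s + 6.0415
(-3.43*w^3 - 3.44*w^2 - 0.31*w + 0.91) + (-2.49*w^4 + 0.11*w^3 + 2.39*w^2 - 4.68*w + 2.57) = -2.49*w^4 - 3.32*w^3 - 1.05*w^2 - 4.99*w + 3.48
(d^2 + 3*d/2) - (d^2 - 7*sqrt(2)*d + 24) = 3*d/2 + 7*sqrt(2)*d - 24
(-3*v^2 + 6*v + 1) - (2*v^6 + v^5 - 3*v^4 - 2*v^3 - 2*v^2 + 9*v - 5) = -2*v^6 - v^5 + 3*v^4 + 2*v^3 - v^2 - 3*v + 6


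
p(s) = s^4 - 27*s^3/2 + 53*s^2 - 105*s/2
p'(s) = 4*s^3 - 81*s^2/2 + 106*s - 105/2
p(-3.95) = 2109.75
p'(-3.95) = -1349.62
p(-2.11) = 493.38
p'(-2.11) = -494.05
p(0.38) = -13.02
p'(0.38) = -17.85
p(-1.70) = 317.10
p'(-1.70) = -369.40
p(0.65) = -15.26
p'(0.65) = 0.39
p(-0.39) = 29.36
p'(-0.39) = -100.24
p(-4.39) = 2765.47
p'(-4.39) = -1636.78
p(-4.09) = 2304.79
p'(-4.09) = -1437.20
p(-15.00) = 108900.00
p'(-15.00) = -24255.00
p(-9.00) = 21168.00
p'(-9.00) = -7203.00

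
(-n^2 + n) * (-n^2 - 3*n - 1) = n^4 + 2*n^3 - 2*n^2 - n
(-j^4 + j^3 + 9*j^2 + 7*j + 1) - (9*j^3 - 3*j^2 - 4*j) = -j^4 - 8*j^3 + 12*j^2 + 11*j + 1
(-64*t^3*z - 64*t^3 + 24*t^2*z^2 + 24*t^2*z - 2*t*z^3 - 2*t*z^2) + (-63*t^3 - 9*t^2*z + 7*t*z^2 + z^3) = -64*t^3*z - 127*t^3 + 24*t^2*z^2 + 15*t^2*z - 2*t*z^3 + 5*t*z^2 + z^3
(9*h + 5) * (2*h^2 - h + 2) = 18*h^3 + h^2 + 13*h + 10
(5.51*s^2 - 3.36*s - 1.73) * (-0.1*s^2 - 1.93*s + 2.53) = -0.551*s^4 - 10.2983*s^3 + 20.5981*s^2 - 5.1619*s - 4.3769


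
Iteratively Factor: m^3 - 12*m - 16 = (m + 2)*(m^2 - 2*m - 8) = (m - 4)*(m + 2)*(m + 2)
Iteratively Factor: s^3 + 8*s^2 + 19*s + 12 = (s + 1)*(s^2 + 7*s + 12) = (s + 1)*(s + 4)*(s + 3)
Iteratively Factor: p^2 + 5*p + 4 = (p + 1)*(p + 4)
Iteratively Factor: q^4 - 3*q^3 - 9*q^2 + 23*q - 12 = (q - 4)*(q^3 + q^2 - 5*q + 3) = (q - 4)*(q + 3)*(q^2 - 2*q + 1) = (q - 4)*(q - 1)*(q + 3)*(q - 1)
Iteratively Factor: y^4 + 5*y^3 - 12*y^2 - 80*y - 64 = (y - 4)*(y^3 + 9*y^2 + 24*y + 16) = (y - 4)*(y + 4)*(y^2 + 5*y + 4) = (y - 4)*(y + 4)^2*(y + 1)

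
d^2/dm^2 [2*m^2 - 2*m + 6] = 4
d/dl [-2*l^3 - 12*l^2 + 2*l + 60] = -6*l^2 - 24*l + 2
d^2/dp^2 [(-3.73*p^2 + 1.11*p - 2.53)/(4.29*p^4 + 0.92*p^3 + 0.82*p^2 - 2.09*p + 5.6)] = (-411.883758*p^8 + 156.813228*p^7 - 841.223648*p^6 - 671.819184*p^5 + 1986.43743*p^4 - 211.120144*p^3 + 782.494032*p^2 + 73.640124*p - 206.829786)/(78.953589*p^12 + 50.795316*p^11 + 56.167254*p^10 - 95.196763*p^9 + 270.43194*p^8 + 85.048164*p^7 + 179.726239*p^6 - 268.073112*p^5 + 361.038966*p^4 + 19.840591*p^3 + 150.52968*p^2 - 196.6272*p + 175.616)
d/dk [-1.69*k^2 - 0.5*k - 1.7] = -3.38*k - 0.5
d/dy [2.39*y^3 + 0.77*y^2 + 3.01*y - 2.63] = 7.17*y^2 + 1.54*y + 3.01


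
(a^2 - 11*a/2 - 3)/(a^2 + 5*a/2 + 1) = (a - 6)/(a + 2)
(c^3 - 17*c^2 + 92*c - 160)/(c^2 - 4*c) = c - 13 + 40/c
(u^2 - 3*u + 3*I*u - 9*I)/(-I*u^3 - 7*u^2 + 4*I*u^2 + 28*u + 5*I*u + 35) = (I*u^2 - 3*u*(1 + I) + 9)/(u^3 - u^2*(4 + 7*I) + u*(-5 + 28*I) + 35*I)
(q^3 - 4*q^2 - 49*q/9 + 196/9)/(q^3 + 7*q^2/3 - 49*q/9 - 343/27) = 3*(q - 4)/(3*q + 7)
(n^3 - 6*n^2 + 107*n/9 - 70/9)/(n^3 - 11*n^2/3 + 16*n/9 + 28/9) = (3*n - 5)/(3*n + 2)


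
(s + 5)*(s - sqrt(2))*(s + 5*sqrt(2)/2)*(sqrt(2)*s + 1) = sqrt(2)*s^4 + 4*s^3 + 5*sqrt(2)*s^3 - 7*sqrt(2)*s^2/2 + 20*s^2 - 35*sqrt(2)*s/2 - 5*s - 25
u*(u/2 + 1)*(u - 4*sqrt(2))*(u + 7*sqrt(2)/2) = u^4/2 - sqrt(2)*u^3/4 + u^3 - 14*u^2 - sqrt(2)*u^2/2 - 28*u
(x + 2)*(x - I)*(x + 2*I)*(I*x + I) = I*x^4 - x^3 + 3*I*x^3 - 3*x^2 + 4*I*x^2 - 2*x + 6*I*x + 4*I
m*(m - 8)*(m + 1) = m^3 - 7*m^2 - 8*m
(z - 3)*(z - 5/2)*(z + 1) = z^3 - 9*z^2/2 + 2*z + 15/2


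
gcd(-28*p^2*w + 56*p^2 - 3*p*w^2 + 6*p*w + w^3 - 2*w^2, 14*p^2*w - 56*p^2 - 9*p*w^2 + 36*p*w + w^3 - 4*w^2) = 7*p - w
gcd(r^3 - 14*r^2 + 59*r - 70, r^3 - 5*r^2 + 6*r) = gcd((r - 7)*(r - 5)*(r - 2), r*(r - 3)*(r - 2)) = r - 2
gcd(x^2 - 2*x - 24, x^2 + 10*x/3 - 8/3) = x + 4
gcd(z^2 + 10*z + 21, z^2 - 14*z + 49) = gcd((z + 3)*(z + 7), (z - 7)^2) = 1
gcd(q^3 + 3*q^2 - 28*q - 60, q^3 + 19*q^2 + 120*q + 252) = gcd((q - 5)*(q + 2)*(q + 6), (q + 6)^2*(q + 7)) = q + 6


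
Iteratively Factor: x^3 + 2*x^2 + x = (x + 1)*(x^2 + x) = x*(x + 1)*(x + 1)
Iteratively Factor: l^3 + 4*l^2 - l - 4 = (l - 1)*(l^2 + 5*l + 4) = (l - 1)*(l + 4)*(l + 1)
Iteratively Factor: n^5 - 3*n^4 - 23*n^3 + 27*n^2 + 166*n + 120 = (n - 5)*(n^4 + 2*n^3 - 13*n^2 - 38*n - 24) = (n - 5)*(n + 2)*(n^3 - 13*n - 12) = (n - 5)*(n + 1)*(n + 2)*(n^2 - n - 12) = (n - 5)*(n + 1)*(n + 2)*(n + 3)*(n - 4)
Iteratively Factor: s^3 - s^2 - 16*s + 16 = (s - 1)*(s^2 - 16) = (s - 4)*(s - 1)*(s + 4)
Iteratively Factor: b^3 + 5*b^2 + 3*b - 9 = (b + 3)*(b^2 + 2*b - 3) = (b + 3)^2*(b - 1)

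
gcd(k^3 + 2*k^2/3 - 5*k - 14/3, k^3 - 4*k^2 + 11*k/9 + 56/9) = k^2 - 4*k/3 - 7/3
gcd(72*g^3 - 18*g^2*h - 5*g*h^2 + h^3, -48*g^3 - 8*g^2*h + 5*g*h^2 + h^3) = 12*g^2 - g*h - h^2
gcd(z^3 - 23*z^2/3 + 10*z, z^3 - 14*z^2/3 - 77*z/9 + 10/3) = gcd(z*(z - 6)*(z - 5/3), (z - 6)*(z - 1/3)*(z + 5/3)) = z - 6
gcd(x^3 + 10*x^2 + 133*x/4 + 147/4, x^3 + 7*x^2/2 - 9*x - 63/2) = x^2 + 13*x/2 + 21/2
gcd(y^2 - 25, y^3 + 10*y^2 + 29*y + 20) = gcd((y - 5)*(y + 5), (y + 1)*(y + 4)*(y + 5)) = y + 5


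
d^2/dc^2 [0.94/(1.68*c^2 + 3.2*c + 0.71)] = (-5.306112*c^2 - 10.10688*c + 0.94*(3.36*c + 3.2)*(6.72*c + 6.4) - 2.242464)/(1.68*c^2 + 3.2*c + 0.71)^3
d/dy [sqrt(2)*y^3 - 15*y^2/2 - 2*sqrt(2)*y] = 3*sqrt(2)*y^2 - 15*y - 2*sqrt(2)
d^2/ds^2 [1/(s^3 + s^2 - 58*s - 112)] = 2*(-(3*s + 1)*(s^3 + s^2 - 58*s - 112) + (3*s^2 + 2*s - 58)^2)/(s^3 + s^2 - 58*s - 112)^3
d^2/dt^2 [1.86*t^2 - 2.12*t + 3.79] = 3.72000000000000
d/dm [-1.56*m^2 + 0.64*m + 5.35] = 0.64 - 3.12*m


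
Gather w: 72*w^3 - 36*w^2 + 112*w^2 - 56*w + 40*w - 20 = 72*w^3 + 76*w^2 - 16*w - 20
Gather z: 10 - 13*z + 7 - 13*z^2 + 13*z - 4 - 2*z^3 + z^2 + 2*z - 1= -2*z^3 - 12*z^2 + 2*z + 12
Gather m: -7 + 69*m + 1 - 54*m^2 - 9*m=-54*m^2 + 60*m - 6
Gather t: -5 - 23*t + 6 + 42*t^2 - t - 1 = 42*t^2 - 24*t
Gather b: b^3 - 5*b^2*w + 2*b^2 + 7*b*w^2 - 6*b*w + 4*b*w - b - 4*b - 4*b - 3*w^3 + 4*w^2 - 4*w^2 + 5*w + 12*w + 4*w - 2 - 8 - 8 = b^3 + b^2*(2 - 5*w) + b*(7*w^2 - 2*w - 9) - 3*w^3 + 21*w - 18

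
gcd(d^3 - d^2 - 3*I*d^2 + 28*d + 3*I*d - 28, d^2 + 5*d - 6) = d - 1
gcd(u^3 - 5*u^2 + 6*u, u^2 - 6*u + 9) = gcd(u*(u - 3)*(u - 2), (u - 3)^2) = u - 3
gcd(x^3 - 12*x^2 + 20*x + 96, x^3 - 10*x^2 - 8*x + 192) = x^2 - 14*x + 48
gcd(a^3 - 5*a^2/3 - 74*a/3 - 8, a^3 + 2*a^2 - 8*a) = a + 4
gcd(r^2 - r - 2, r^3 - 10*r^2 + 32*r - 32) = r - 2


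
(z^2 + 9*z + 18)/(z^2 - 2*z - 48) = (z + 3)/(z - 8)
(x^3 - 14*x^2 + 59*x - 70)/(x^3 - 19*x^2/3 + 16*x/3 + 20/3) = 3*(x - 7)/(3*x + 2)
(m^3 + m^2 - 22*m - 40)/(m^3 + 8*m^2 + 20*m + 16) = (m - 5)/(m + 2)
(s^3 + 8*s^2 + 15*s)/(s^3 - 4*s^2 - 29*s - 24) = s*(s + 5)/(s^2 - 7*s - 8)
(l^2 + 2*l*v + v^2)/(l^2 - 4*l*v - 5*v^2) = (-l - v)/(-l + 5*v)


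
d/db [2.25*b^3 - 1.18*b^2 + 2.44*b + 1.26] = 6.75*b^2 - 2.36*b + 2.44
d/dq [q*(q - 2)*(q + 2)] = 3*q^2 - 4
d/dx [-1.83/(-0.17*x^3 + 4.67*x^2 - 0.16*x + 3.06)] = (-0.9333*x^2 + 17.0922*x - 0.2928)/(0.17*x^3 - 4.67*x^2 + 0.16*x - 3.06)^2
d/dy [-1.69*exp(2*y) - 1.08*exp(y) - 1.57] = (-3.38*exp(y) - 1.08)*exp(y)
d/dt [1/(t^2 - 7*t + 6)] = (7 - 2*t)/(t^2 - 7*t + 6)^2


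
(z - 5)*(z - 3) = z^2 - 8*z + 15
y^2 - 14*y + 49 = (y - 7)^2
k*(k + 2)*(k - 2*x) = k^3 - 2*k^2*x + 2*k^2 - 4*k*x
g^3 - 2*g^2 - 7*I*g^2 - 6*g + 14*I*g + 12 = (g - 2)*(g - 6*I)*(g - I)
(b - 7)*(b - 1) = b^2 - 8*b + 7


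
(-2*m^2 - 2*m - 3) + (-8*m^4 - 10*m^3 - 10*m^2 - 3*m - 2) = -8*m^4 - 10*m^3 - 12*m^2 - 5*m - 5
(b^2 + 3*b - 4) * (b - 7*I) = b^3 + 3*b^2 - 7*I*b^2 - 4*b - 21*I*b + 28*I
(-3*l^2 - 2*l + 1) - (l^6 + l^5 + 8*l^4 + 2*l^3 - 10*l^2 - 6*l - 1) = -l^6 - l^5 - 8*l^4 - 2*l^3 + 7*l^2 + 4*l + 2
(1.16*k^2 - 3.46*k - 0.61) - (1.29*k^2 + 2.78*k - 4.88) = -0.13*k^2 - 6.24*k + 4.27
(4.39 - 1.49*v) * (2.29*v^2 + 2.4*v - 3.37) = -3.4121*v^3 + 6.4771*v^2 + 15.5573*v - 14.7943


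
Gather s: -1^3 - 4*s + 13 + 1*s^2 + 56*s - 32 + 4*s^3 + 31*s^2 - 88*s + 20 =4*s^3 + 32*s^2 - 36*s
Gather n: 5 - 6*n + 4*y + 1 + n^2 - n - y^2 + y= n^2 - 7*n - y^2 + 5*y + 6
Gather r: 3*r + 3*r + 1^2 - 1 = 6*r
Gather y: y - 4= y - 4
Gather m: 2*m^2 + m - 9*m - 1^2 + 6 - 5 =2*m^2 - 8*m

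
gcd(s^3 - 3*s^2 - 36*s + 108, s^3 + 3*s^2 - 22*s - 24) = s + 6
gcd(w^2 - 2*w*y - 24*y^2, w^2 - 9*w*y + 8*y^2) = 1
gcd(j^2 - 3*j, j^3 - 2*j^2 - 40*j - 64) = 1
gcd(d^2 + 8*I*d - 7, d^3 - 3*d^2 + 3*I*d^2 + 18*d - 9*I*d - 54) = 1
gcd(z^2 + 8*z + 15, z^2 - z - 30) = z + 5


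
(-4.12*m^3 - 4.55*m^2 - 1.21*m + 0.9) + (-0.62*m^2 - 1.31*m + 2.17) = -4.12*m^3 - 5.17*m^2 - 2.52*m + 3.07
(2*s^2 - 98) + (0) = 2*s^2 - 98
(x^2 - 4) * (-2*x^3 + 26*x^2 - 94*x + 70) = -2*x^5 + 26*x^4 - 86*x^3 - 34*x^2 + 376*x - 280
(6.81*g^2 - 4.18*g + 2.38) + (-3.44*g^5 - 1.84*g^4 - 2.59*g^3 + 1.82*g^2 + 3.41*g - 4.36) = -3.44*g^5 - 1.84*g^4 - 2.59*g^3 + 8.63*g^2 - 0.77*g - 1.98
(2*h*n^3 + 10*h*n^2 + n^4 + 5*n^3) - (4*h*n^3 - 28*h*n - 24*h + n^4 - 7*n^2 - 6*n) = -2*h*n^3 + 10*h*n^2 + 28*h*n + 24*h + 5*n^3 + 7*n^2 + 6*n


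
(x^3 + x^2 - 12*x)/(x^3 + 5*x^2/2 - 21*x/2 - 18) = 2*x/(2*x + 3)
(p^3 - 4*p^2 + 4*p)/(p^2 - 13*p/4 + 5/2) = 4*p*(p - 2)/(4*p - 5)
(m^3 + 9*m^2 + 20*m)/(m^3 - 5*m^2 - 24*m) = (m^2 + 9*m + 20)/(m^2 - 5*m - 24)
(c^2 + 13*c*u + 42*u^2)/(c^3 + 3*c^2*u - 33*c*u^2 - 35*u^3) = (-c - 6*u)/(-c^2 + 4*c*u + 5*u^2)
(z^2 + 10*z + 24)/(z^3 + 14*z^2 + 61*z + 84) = (z + 6)/(z^2 + 10*z + 21)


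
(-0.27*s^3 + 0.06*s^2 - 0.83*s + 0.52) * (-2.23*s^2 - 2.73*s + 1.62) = 0.6021*s^5 + 0.6033*s^4 + 1.2497*s^3 + 1.2035*s^2 - 2.7642*s + 0.8424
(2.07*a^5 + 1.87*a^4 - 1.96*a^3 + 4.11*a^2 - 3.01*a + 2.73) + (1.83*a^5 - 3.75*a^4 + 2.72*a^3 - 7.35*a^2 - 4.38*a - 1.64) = 3.9*a^5 - 1.88*a^4 + 0.76*a^3 - 3.24*a^2 - 7.39*a + 1.09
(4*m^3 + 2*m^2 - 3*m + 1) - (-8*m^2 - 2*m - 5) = 4*m^3 + 10*m^2 - m + 6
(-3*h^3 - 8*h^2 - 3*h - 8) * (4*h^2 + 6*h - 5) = -12*h^5 - 50*h^4 - 45*h^3 - 10*h^2 - 33*h + 40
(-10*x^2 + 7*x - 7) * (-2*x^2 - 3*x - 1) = 20*x^4 + 16*x^3 + 3*x^2 + 14*x + 7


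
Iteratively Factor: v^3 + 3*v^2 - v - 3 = (v + 1)*(v^2 + 2*v - 3) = (v - 1)*(v + 1)*(v + 3)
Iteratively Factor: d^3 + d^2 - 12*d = (d + 4)*(d^2 - 3*d) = (d - 3)*(d + 4)*(d)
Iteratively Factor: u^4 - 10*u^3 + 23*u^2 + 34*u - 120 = (u - 4)*(u^3 - 6*u^2 - u + 30) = (u - 5)*(u - 4)*(u^2 - u - 6) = (u - 5)*(u - 4)*(u - 3)*(u + 2)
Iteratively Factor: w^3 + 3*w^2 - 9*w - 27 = (w + 3)*(w^2 - 9) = (w + 3)^2*(w - 3)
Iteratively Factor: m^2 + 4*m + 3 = (m + 1)*(m + 3)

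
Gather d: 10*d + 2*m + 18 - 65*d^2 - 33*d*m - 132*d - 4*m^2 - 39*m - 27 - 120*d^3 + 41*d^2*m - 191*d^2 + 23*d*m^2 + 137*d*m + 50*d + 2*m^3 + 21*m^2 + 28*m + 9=-120*d^3 + d^2*(41*m - 256) + d*(23*m^2 + 104*m - 72) + 2*m^3 + 17*m^2 - 9*m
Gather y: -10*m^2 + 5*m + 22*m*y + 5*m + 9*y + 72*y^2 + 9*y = -10*m^2 + 10*m + 72*y^2 + y*(22*m + 18)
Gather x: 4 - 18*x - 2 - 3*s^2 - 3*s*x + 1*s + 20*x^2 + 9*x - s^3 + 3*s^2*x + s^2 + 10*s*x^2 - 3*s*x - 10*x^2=-s^3 - 2*s^2 + s + x^2*(10*s + 10) + x*(3*s^2 - 6*s - 9) + 2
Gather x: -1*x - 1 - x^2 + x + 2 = 1 - x^2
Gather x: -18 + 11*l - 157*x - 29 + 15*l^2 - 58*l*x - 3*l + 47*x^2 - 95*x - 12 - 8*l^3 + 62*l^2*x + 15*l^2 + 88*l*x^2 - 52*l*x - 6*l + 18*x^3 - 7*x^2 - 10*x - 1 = -8*l^3 + 30*l^2 + 2*l + 18*x^3 + x^2*(88*l + 40) + x*(62*l^2 - 110*l - 262) - 60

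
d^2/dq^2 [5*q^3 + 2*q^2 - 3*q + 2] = 30*q + 4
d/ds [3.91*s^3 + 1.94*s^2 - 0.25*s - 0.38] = 11.73*s^2 + 3.88*s - 0.25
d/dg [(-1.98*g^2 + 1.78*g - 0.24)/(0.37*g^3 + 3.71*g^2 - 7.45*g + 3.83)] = (0.732599999999999*g^4 - 1.3172*g^3 + 8.4136*g^2 - 13.386*g + 5.0294)/(0.1369*g^6 + 2.7454*g^5 + 8.2511*g^4 - 52.4448*g^3 + 83.9211*g^2 - 57.067*g + 14.6689)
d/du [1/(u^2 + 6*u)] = 2*(-u - 3)/(u^2*(u + 6)^2)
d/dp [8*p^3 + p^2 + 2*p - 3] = 24*p^2 + 2*p + 2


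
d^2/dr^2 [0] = 0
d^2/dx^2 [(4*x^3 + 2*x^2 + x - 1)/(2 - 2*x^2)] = (-5*x^3 - 3*x^2 - 15*x - 1)/(x^6 - 3*x^4 + 3*x^2 - 1)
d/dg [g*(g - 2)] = 2*g - 2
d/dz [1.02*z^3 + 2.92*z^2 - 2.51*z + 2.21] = 3.06*z^2 + 5.84*z - 2.51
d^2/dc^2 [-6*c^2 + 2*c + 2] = -12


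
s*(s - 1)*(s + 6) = s^3 + 5*s^2 - 6*s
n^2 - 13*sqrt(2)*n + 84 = (n - 7*sqrt(2))*(n - 6*sqrt(2))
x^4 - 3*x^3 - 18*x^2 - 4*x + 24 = (x - 6)*(x - 1)*(x + 2)^2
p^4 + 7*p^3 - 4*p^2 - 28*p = p*(p - 2)*(p + 2)*(p + 7)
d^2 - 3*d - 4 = (d - 4)*(d + 1)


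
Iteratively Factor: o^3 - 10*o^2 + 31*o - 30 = (o - 2)*(o^2 - 8*o + 15) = (o - 5)*(o - 2)*(o - 3)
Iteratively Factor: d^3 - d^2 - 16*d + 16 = (d - 1)*(d^2 - 16) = (d - 4)*(d - 1)*(d + 4)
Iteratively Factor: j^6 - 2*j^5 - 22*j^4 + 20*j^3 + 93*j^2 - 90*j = (j)*(j^5 - 2*j^4 - 22*j^3 + 20*j^2 + 93*j - 90) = j*(j + 3)*(j^4 - 5*j^3 - 7*j^2 + 41*j - 30) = j*(j - 1)*(j + 3)*(j^3 - 4*j^2 - 11*j + 30) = j*(j - 5)*(j - 1)*(j + 3)*(j^2 + j - 6) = j*(j - 5)*(j - 2)*(j - 1)*(j + 3)*(j + 3)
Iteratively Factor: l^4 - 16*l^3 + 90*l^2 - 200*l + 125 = (l - 5)*(l^3 - 11*l^2 + 35*l - 25) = (l - 5)*(l - 1)*(l^2 - 10*l + 25) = (l - 5)^2*(l - 1)*(l - 5)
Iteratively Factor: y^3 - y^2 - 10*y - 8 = (y - 4)*(y^2 + 3*y + 2) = (y - 4)*(y + 1)*(y + 2)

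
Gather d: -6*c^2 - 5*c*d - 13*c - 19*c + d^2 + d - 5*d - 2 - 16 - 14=-6*c^2 - 32*c + d^2 + d*(-5*c - 4) - 32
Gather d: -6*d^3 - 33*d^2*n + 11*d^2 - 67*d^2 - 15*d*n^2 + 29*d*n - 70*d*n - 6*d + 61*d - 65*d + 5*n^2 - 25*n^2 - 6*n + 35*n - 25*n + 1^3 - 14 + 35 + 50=-6*d^3 + d^2*(-33*n - 56) + d*(-15*n^2 - 41*n - 10) - 20*n^2 + 4*n + 72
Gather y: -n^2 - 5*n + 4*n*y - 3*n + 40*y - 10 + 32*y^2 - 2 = -n^2 - 8*n + 32*y^2 + y*(4*n + 40) - 12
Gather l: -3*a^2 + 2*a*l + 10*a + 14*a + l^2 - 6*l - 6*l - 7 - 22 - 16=-3*a^2 + 24*a + l^2 + l*(2*a - 12) - 45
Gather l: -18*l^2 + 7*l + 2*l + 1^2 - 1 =-18*l^2 + 9*l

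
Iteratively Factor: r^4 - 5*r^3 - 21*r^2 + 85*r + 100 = (r - 5)*(r^3 - 21*r - 20) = (r - 5)*(r + 1)*(r^2 - r - 20) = (r - 5)^2*(r + 1)*(r + 4)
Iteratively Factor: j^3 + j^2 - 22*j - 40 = (j - 5)*(j^2 + 6*j + 8) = (j - 5)*(j + 2)*(j + 4)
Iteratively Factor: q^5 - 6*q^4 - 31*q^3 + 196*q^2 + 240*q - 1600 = (q - 5)*(q^4 - q^3 - 36*q^2 + 16*q + 320) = (q - 5)*(q - 4)*(q^3 + 3*q^2 - 24*q - 80) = (q - 5)*(q - 4)*(q + 4)*(q^2 - q - 20) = (q - 5)^2*(q - 4)*(q + 4)*(q + 4)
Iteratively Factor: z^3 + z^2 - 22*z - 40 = (z + 2)*(z^2 - z - 20) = (z + 2)*(z + 4)*(z - 5)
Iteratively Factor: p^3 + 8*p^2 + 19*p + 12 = (p + 1)*(p^2 + 7*p + 12) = (p + 1)*(p + 4)*(p + 3)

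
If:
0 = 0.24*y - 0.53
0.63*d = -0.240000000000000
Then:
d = -0.38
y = 2.21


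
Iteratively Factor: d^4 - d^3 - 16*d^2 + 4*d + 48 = (d - 4)*(d^3 + 3*d^2 - 4*d - 12) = (d - 4)*(d + 2)*(d^2 + d - 6) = (d - 4)*(d + 2)*(d + 3)*(d - 2)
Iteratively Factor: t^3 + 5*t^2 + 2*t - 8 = (t - 1)*(t^2 + 6*t + 8) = (t - 1)*(t + 4)*(t + 2)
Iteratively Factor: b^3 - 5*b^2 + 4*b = (b - 1)*(b^2 - 4*b) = (b - 4)*(b - 1)*(b)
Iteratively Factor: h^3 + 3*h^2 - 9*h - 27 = (h + 3)*(h^2 - 9) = (h - 3)*(h + 3)*(h + 3)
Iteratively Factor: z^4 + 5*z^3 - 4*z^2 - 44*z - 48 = (z + 4)*(z^3 + z^2 - 8*z - 12) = (z - 3)*(z + 4)*(z^2 + 4*z + 4) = (z - 3)*(z + 2)*(z + 4)*(z + 2)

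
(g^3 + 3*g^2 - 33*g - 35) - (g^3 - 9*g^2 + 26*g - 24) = 12*g^2 - 59*g - 11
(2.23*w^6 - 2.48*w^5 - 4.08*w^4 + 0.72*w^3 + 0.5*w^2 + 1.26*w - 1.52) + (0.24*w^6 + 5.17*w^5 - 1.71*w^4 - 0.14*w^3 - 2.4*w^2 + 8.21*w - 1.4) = 2.47*w^6 + 2.69*w^5 - 5.79*w^4 + 0.58*w^3 - 1.9*w^2 + 9.47*w - 2.92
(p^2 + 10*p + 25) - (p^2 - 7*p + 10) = 17*p + 15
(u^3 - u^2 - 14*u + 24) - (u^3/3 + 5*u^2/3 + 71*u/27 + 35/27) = 2*u^3/3 - 8*u^2/3 - 449*u/27 + 613/27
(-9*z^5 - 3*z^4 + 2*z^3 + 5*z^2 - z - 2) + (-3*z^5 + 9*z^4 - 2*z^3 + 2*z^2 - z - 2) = -12*z^5 + 6*z^4 + 7*z^2 - 2*z - 4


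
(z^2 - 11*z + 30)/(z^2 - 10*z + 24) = (z - 5)/(z - 4)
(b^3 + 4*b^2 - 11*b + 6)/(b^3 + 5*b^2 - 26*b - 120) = (b^2 - 2*b + 1)/(b^2 - b - 20)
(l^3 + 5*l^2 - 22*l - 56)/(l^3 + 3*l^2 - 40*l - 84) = (l - 4)/(l - 6)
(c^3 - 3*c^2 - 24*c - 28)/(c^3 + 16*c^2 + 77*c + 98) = (c^2 - 5*c - 14)/(c^2 + 14*c + 49)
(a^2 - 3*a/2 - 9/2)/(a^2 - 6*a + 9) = (a + 3/2)/(a - 3)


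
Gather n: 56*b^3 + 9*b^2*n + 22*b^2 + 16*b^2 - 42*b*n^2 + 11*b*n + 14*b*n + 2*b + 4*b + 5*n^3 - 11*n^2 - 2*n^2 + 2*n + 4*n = 56*b^3 + 38*b^2 + 6*b + 5*n^3 + n^2*(-42*b - 13) + n*(9*b^2 + 25*b + 6)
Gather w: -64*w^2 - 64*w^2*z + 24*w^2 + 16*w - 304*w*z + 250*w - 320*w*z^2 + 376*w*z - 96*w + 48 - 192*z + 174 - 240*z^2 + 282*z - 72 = w^2*(-64*z - 40) + w*(-320*z^2 + 72*z + 170) - 240*z^2 + 90*z + 150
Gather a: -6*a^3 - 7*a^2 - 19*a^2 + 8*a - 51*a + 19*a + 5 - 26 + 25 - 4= -6*a^3 - 26*a^2 - 24*a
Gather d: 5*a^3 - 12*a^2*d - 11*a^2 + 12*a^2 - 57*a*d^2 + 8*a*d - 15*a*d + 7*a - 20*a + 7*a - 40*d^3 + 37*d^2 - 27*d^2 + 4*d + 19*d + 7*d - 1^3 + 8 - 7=5*a^3 + a^2 - 6*a - 40*d^3 + d^2*(10 - 57*a) + d*(-12*a^2 - 7*a + 30)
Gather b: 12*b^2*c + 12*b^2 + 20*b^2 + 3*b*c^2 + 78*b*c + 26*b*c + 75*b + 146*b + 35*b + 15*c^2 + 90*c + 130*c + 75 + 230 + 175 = b^2*(12*c + 32) + b*(3*c^2 + 104*c + 256) + 15*c^2 + 220*c + 480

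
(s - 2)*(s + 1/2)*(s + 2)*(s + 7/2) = s^4 + 4*s^3 - 9*s^2/4 - 16*s - 7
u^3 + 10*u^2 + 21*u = u*(u + 3)*(u + 7)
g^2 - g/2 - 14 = (g - 4)*(g + 7/2)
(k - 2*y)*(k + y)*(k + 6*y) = k^3 + 5*k^2*y - 8*k*y^2 - 12*y^3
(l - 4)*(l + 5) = l^2 + l - 20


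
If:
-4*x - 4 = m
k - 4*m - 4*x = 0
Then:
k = -12*x - 16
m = -4*x - 4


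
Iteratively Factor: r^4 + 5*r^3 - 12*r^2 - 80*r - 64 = (r + 1)*(r^3 + 4*r^2 - 16*r - 64) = (r + 1)*(r + 4)*(r^2 - 16) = (r + 1)*(r + 4)^2*(r - 4)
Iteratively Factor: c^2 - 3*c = (c - 3)*(c)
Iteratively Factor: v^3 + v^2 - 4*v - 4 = (v + 2)*(v^2 - v - 2) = (v - 2)*(v + 2)*(v + 1)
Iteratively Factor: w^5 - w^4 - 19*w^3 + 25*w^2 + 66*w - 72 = (w - 3)*(w^4 + 2*w^3 - 13*w^2 - 14*w + 24) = (w - 3)*(w - 1)*(w^3 + 3*w^2 - 10*w - 24) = (w - 3)*(w - 1)*(w + 2)*(w^2 + w - 12) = (w - 3)*(w - 1)*(w + 2)*(w + 4)*(w - 3)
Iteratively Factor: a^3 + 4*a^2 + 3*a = (a)*(a^2 + 4*a + 3) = a*(a + 1)*(a + 3)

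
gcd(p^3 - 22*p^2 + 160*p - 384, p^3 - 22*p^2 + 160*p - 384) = p^3 - 22*p^2 + 160*p - 384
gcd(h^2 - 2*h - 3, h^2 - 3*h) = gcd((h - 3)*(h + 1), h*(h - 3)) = h - 3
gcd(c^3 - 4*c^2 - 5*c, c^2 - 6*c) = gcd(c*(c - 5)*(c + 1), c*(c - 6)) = c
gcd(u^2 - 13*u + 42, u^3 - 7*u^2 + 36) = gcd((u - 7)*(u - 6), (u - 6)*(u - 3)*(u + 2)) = u - 6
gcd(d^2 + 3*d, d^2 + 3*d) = d^2 + 3*d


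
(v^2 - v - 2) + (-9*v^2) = -8*v^2 - v - 2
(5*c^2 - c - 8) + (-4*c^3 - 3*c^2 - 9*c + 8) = -4*c^3 + 2*c^2 - 10*c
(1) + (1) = 2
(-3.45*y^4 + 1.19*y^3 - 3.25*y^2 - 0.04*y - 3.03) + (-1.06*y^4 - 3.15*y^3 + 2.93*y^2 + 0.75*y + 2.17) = -4.51*y^4 - 1.96*y^3 - 0.32*y^2 + 0.71*y - 0.86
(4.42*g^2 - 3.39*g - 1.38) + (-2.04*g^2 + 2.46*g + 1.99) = 2.38*g^2 - 0.93*g + 0.61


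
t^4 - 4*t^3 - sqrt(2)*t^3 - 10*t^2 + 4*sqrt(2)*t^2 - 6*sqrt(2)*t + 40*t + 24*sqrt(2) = (t - 4)*(t - 3*sqrt(2))*(t + sqrt(2))^2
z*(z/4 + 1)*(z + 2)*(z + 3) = z^4/4 + 9*z^3/4 + 13*z^2/2 + 6*z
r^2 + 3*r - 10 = (r - 2)*(r + 5)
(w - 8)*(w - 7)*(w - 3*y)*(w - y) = w^4 - 4*w^3*y - 15*w^3 + 3*w^2*y^2 + 60*w^2*y + 56*w^2 - 45*w*y^2 - 224*w*y + 168*y^2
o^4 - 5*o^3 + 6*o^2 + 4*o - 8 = (o - 2)^3*(o + 1)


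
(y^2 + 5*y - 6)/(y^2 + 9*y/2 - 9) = 2*(y - 1)/(2*y - 3)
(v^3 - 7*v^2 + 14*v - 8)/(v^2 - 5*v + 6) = (v^2 - 5*v + 4)/(v - 3)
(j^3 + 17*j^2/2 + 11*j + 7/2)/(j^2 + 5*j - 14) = (2*j^2 + 3*j + 1)/(2*(j - 2))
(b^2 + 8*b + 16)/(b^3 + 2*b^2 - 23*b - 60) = (b + 4)/(b^2 - 2*b - 15)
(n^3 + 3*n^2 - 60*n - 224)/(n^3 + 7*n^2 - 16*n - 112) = (n - 8)/(n - 4)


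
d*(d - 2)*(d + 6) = d^3 + 4*d^2 - 12*d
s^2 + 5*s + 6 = (s + 2)*(s + 3)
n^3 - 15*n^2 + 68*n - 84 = (n - 7)*(n - 6)*(n - 2)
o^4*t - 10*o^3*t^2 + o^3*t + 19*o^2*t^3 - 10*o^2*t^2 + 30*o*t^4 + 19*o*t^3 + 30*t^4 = (o - 6*t)*(o - 5*t)*(o + t)*(o*t + t)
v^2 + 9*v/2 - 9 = (v - 3/2)*(v + 6)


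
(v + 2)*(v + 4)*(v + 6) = v^3 + 12*v^2 + 44*v + 48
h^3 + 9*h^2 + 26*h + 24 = (h + 2)*(h + 3)*(h + 4)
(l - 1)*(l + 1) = l^2 - 1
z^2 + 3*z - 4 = (z - 1)*(z + 4)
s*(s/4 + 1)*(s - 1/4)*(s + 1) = s^4/4 + 19*s^3/16 + 11*s^2/16 - s/4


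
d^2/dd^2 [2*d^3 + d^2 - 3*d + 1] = 12*d + 2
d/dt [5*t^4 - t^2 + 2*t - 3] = 20*t^3 - 2*t + 2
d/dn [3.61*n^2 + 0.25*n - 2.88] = 7.22*n + 0.25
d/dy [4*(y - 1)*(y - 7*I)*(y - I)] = 12*y^2 + y*(-8 - 64*I) - 28 + 32*I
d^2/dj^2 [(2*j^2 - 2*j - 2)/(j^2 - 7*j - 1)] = 24*(j^3 + 3*j - 7)/(j^6 - 21*j^5 + 144*j^4 - 301*j^3 - 144*j^2 - 21*j - 1)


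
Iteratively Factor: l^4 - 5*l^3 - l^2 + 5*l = (l - 5)*(l^3 - l) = (l - 5)*(l + 1)*(l^2 - l) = (l - 5)*(l - 1)*(l + 1)*(l)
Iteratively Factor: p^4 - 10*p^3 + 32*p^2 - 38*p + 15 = (p - 1)*(p^3 - 9*p^2 + 23*p - 15) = (p - 3)*(p - 1)*(p^2 - 6*p + 5) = (p - 5)*(p - 3)*(p - 1)*(p - 1)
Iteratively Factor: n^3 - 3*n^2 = (n)*(n^2 - 3*n) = n*(n - 3)*(n)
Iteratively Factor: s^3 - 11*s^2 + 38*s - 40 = (s - 2)*(s^2 - 9*s + 20) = (s - 5)*(s - 2)*(s - 4)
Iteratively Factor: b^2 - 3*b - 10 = (b - 5)*(b + 2)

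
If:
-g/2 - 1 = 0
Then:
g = -2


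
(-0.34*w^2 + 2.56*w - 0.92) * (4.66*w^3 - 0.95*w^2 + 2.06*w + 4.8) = -1.5844*w^5 + 12.2526*w^4 - 7.4196*w^3 + 4.5156*w^2 + 10.3928*w - 4.416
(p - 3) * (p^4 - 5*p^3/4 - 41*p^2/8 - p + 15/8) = p^5 - 17*p^4/4 - 11*p^3/8 + 115*p^2/8 + 39*p/8 - 45/8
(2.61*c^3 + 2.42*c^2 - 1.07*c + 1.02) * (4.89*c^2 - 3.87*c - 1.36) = 12.7629*c^5 + 1.7331*c^4 - 18.1473*c^3 + 5.8375*c^2 - 2.4922*c - 1.3872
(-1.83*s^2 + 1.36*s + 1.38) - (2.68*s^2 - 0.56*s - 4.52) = -4.51*s^2 + 1.92*s + 5.9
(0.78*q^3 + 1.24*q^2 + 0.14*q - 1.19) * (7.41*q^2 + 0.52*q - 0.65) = 5.7798*q^5 + 9.594*q^4 + 1.1752*q^3 - 9.5511*q^2 - 0.7098*q + 0.7735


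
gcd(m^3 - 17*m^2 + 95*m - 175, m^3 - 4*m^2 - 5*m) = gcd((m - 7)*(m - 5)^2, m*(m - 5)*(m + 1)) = m - 5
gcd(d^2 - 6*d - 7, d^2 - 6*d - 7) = d^2 - 6*d - 7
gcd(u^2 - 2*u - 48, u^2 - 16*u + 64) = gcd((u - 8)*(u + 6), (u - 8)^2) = u - 8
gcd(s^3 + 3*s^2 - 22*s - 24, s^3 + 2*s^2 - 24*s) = s^2 + 2*s - 24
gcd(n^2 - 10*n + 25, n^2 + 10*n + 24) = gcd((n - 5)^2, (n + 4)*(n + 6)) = 1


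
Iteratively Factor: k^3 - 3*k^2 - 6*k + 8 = (k - 4)*(k^2 + k - 2) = (k - 4)*(k - 1)*(k + 2)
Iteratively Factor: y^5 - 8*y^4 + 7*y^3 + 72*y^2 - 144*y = (y - 3)*(y^4 - 5*y^3 - 8*y^2 + 48*y) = y*(y - 3)*(y^3 - 5*y^2 - 8*y + 48) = y*(y - 4)*(y - 3)*(y^2 - y - 12) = y*(y - 4)*(y - 3)*(y + 3)*(y - 4)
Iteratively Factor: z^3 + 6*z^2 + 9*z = (z)*(z^2 + 6*z + 9) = z*(z + 3)*(z + 3)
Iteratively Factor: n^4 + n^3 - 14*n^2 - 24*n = (n)*(n^3 + n^2 - 14*n - 24) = n*(n + 3)*(n^2 - 2*n - 8) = n*(n + 2)*(n + 3)*(n - 4)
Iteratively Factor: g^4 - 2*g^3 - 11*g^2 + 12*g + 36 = (g + 2)*(g^3 - 4*g^2 - 3*g + 18) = (g - 3)*(g + 2)*(g^2 - g - 6) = (g - 3)^2*(g + 2)*(g + 2)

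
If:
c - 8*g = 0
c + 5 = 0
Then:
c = -5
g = -5/8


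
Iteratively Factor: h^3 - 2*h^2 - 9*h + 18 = (h - 2)*(h^2 - 9) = (h - 3)*(h - 2)*(h + 3)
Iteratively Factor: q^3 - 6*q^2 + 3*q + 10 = (q - 5)*(q^2 - q - 2) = (q - 5)*(q - 2)*(q + 1)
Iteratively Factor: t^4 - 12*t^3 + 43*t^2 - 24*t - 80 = (t - 5)*(t^3 - 7*t^2 + 8*t + 16) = (t - 5)*(t - 4)*(t^2 - 3*t - 4) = (t - 5)*(t - 4)^2*(t + 1)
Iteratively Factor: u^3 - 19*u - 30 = (u - 5)*(u^2 + 5*u + 6) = (u - 5)*(u + 3)*(u + 2)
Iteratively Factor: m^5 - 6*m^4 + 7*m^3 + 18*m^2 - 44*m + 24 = (m - 2)*(m^4 - 4*m^3 - m^2 + 16*m - 12) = (m - 2)*(m - 1)*(m^3 - 3*m^2 - 4*m + 12) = (m - 3)*(m - 2)*(m - 1)*(m^2 - 4) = (m - 3)*(m - 2)^2*(m - 1)*(m + 2)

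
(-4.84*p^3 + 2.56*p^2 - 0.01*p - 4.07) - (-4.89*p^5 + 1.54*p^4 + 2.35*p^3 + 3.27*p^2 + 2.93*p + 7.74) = 4.89*p^5 - 1.54*p^4 - 7.19*p^3 - 0.71*p^2 - 2.94*p - 11.81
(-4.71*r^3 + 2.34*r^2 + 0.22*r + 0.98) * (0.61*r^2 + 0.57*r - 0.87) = -2.8731*r^5 - 1.2573*r^4 + 5.5657*r^3 - 1.3126*r^2 + 0.3672*r - 0.8526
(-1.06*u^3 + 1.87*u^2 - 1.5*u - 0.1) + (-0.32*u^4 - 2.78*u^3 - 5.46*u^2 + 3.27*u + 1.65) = -0.32*u^4 - 3.84*u^3 - 3.59*u^2 + 1.77*u + 1.55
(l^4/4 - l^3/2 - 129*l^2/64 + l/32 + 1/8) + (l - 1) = l^4/4 - l^3/2 - 129*l^2/64 + 33*l/32 - 7/8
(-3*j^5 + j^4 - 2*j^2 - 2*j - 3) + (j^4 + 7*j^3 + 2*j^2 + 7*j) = -3*j^5 + 2*j^4 + 7*j^3 + 5*j - 3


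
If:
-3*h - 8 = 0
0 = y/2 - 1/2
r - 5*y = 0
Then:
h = -8/3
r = 5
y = 1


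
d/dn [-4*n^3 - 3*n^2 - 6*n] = -12*n^2 - 6*n - 6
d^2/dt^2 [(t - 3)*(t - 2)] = 2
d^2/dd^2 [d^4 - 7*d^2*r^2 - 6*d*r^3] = 12*d^2 - 14*r^2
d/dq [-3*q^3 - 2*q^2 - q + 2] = -9*q^2 - 4*q - 1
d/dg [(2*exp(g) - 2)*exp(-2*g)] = 2*(2 - exp(g))*exp(-2*g)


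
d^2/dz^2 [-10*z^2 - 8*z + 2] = -20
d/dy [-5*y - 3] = -5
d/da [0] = 0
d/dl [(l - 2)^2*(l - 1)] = (l - 2)*(3*l - 4)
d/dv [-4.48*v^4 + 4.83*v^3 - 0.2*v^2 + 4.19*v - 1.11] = -17.92*v^3 + 14.49*v^2 - 0.4*v + 4.19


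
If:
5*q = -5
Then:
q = -1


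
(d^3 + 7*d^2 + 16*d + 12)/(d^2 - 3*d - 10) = (d^2 + 5*d + 6)/(d - 5)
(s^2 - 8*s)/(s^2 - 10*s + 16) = s/(s - 2)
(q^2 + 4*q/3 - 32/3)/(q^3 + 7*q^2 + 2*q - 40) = (q - 8/3)/(q^2 + 3*q - 10)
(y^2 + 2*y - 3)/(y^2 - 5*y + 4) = (y + 3)/(y - 4)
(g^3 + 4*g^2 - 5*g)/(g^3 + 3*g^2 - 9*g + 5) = g/(g - 1)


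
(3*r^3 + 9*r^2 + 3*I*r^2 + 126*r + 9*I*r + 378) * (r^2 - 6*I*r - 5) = 3*r^5 + 9*r^4 - 15*I*r^4 + 129*r^3 - 45*I*r^3 + 387*r^2 - 771*I*r^2 - 630*r - 2313*I*r - 1890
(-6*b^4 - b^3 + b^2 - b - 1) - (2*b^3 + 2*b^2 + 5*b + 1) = -6*b^4 - 3*b^3 - b^2 - 6*b - 2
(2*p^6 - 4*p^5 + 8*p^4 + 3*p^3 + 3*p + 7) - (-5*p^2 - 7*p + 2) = 2*p^6 - 4*p^5 + 8*p^4 + 3*p^3 + 5*p^2 + 10*p + 5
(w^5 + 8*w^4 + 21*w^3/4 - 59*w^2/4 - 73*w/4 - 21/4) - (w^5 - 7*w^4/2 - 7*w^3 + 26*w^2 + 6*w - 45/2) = 23*w^4/2 + 49*w^3/4 - 163*w^2/4 - 97*w/4 + 69/4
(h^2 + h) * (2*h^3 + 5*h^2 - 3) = 2*h^5 + 7*h^4 + 5*h^3 - 3*h^2 - 3*h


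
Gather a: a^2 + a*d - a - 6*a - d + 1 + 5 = a^2 + a*(d - 7) - d + 6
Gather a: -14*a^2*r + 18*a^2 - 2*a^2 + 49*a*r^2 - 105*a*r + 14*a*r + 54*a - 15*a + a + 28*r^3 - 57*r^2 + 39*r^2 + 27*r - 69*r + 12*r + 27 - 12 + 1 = a^2*(16 - 14*r) + a*(49*r^2 - 91*r + 40) + 28*r^3 - 18*r^2 - 30*r + 16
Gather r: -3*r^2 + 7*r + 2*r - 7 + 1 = -3*r^2 + 9*r - 6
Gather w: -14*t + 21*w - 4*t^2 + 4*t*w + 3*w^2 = -4*t^2 - 14*t + 3*w^2 + w*(4*t + 21)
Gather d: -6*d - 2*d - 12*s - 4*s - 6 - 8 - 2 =-8*d - 16*s - 16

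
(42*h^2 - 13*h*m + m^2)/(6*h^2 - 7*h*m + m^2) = (7*h - m)/(h - m)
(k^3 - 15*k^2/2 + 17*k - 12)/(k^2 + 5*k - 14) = (k^2 - 11*k/2 + 6)/(k + 7)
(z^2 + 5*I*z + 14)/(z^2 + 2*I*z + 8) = (z + 7*I)/(z + 4*I)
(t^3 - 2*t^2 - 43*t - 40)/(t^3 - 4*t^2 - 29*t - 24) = (t + 5)/(t + 3)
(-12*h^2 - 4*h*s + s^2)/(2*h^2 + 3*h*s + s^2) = (-6*h + s)/(h + s)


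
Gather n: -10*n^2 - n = -10*n^2 - n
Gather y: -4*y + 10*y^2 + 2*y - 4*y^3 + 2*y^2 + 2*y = -4*y^3 + 12*y^2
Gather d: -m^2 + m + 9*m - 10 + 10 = -m^2 + 10*m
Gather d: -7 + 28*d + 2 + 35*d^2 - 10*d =35*d^2 + 18*d - 5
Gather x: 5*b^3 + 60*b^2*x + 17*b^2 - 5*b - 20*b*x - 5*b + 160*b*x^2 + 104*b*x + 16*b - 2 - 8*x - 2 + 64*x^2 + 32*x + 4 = 5*b^3 + 17*b^2 + 6*b + x^2*(160*b + 64) + x*(60*b^2 + 84*b + 24)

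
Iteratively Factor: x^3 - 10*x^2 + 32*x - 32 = (x - 2)*(x^2 - 8*x + 16) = (x - 4)*(x - 2)*(x - 4)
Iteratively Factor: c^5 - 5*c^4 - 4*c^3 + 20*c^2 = (c)*(c^4 - 5*c^3 - 4*c^2 + 20*c) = c*(c + 2)*(c^3 - 7*c^2 + 10*c) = c^2*(c + 2)*(c^2 - 7*c + 10) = c^2*(c - 2)*(c + 2)*(c - 5)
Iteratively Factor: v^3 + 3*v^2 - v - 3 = (v + 1)*(v^2 + 2*v - 3) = (v - 1)*(v + 1)*(v + 3)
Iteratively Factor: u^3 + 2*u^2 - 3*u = (u)*(u^2 + 2*u - 3) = u*(u - 1)*(u + 3)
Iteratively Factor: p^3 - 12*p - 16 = (p + 2)*(p^2 - 2*p - 8) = (p + 2)^2*(p - 4)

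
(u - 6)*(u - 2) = u^2 - 8*u + 12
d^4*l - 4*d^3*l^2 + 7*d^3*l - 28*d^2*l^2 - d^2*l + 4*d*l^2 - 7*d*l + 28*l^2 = (d - 1)*(d + 7)*(d - 4*l)*(d*l + l)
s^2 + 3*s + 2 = (s + 1)*(s + 2)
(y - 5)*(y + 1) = y^2 - 4*y - 5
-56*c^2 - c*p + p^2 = (-8*c + p)*(7*c + p)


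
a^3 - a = a*(a - 1)*(a + 1)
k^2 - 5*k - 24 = (k - 8)*(k + 3)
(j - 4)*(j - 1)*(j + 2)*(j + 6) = j^4 + 3*j^3 - 24*j^2 - 28*j + 48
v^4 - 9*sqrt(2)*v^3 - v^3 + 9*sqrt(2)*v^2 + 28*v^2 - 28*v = v*(v - 1)*(v - 7*sqrt(2))*(v - 2*sqrt(2))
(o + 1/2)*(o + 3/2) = o^2 + 2*o + 3/4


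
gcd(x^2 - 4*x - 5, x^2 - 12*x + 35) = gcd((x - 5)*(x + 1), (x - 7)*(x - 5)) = x - 5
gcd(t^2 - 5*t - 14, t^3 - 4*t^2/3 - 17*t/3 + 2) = t + 2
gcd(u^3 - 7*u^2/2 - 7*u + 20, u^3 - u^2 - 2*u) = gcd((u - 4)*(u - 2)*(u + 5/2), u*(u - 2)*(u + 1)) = u - 2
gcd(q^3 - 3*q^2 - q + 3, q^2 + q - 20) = 1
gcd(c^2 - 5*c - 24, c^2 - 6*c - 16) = c - 8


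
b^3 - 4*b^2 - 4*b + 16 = (b - 4)*(b - 2)*(b + 2)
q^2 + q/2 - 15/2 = (q - 5/2)*(q + 3)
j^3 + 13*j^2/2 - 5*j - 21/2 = (j - 3/2)*(j + 1)*(j + 7)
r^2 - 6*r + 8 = (r - 4)*(r - 2)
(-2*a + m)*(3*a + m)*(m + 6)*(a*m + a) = -6*a^3*m^2 - 42*a^3*m - 36*a^3 + a^2*m^3 + 7*a^2*m^2 + 6*a^2*m + a*m^4 + 7*a*m^3 + 6*a*m^2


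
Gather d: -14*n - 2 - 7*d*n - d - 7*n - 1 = d*(-7*n - 1) - 21*n - 3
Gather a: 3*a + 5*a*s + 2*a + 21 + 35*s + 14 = a*(5*s + 5) + 35*s + 35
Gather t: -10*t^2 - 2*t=-10*t^2 - 2*t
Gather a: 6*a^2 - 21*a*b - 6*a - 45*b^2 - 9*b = 6*a^2 + a*(-21*b - 6) - 45*b^2 - 9*b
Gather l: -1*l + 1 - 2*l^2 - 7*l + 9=-2*l^2 - 8*l + 10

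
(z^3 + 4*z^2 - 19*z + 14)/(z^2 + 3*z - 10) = (z^2 + 6*z - 7)/(z + 5)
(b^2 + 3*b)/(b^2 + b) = (b + 3)/(b + 1)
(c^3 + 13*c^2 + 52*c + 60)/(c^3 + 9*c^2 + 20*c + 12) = (c + 5)/(c + 1)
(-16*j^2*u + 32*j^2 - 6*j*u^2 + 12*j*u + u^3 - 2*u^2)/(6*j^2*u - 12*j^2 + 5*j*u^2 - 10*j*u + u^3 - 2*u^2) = (-8*j + u)/(3*j + u)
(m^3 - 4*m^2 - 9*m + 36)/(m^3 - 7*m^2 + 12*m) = (m + 3)/m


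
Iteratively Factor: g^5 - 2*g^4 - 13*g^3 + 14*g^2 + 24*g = (g)*(g^4 - 2*g^3 - 13*g^2 + 14*g + 24) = g*(g + 3)*(g^3 - 5*g^2 + 2*g + 8) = g*(g + 1)*(g + 3)*(g^2 - 6*g + 8) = g*(g - 4)*(g + 1)*(g + 3)*(g - 2)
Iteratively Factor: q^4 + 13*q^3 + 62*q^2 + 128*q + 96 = (q + 3)*(q^3 + 10*q^2 + 32*q + 32) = (q + 2)*(q + 3)*(q^2 + 8*q + 16) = (q + 2)*(q + 3)*(q + 4)*(q + 4)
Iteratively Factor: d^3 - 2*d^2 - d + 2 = (d - 2)*(d^2 - 1) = (d - 2)*(d + 1)*(d - 1)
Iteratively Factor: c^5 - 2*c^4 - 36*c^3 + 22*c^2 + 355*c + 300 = (c + 1)*(c^4 - 3*c^3 - 33*c^2 + 55*c + 300) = (c + 1)*(c + 4)*(c^3 - 7*c^2 - 5*c + 75) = (c - 5)*(c + 1)*(c + 4)*(c^2 - 2*c - 15) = (c - 5)^2*(c + 1)*(c + 4)*(c + 3)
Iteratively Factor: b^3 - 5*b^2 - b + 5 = (b - 1)*(b^2 - 4*b - 5) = (b - 1)*(b + 1)*(b - 5)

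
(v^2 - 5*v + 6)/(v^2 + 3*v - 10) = (v - 3)/(v + 5)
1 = 1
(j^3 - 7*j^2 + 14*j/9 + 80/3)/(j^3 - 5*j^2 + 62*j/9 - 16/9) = (3*j^2 - 13*j - 30)/(3*j^2 - 7*j + 2)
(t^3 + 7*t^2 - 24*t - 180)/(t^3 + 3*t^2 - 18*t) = (t^2 + t - 30)/(t*(t - 3))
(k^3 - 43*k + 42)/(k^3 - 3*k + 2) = (k^2 + k - 42)/(k^2 + k - 2)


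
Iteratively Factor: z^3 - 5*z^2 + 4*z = (z)*(z^2 - 5*z + 4) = z*(z - 1)*(z - 4)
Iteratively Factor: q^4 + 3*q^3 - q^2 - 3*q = (q - 1)*(q^3 + 4*q^2 + 3*q) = (q - 1)*(q + 1)*(q^2 + 3*q) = (q - 1)*(q + 1)*(q + 3)*(q)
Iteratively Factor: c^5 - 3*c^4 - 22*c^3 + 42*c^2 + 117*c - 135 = (c - 3)*(c^4 - 22*c^2 - 24*c + 45) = (c - 5)*(c - 3)*(c^3 + 5*c^2 + 3*c - 9) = (c - 5)*(c - 3)*(c + 3)*(c^2 + 2*c - 3) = (c - 5)*(c - 3)*(c + 3)^2*(c - 1)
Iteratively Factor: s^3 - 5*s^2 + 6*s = (s)*(s^2 - 5*s + 6) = s*(s - 2)*(s - 3)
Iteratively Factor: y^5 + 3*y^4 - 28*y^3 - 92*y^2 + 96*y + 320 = (y + 4)*(y^4 - y^3 - 24*y^2 + 4*y + 80) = (y + 4)^2*(y^3 - 5*y^2 - 4*y + 20) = (y - 2)*(y + 4)^2*(y^2 - 3*y - 10) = (y - 2)*(y + 2)*(y + 4)^2*(y - 5)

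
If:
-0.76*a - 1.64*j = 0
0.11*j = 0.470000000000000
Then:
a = -9.22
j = 4.27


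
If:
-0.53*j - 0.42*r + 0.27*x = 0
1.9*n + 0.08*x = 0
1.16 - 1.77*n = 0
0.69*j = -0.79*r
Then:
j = -25.76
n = 0.66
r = 22.50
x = -15.56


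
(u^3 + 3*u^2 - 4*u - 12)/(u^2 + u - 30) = (u^3 + 3*u^2 - 4*u - 12)/(u^2 + u - 30)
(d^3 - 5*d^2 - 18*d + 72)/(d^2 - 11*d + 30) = (d^2 + d - 12)/(d - 5)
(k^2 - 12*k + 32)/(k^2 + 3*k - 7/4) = 4*(k^2 - 12*k + 32)/(4*k^2 + 12*k - 7)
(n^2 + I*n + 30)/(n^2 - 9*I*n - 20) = (n + 6*I)/(n - 4*I)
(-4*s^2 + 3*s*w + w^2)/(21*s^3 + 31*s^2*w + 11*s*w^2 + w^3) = (-4*s^2 + 3*s*w + w^2)/(21*s^3 + 31*s^2*w + 11*s*w^2 + w^3)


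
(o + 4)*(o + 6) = o^2 + 10*o + 24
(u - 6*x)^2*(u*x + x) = u^3*x - 12*u^2*x^2 + u^2*x + 36*u*x^3 - 12*u*x^2 + 36*x^3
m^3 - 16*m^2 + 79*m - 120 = (m - 8)*(m - 5)*(m - 3)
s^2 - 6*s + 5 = (s - 5)*(s - 1)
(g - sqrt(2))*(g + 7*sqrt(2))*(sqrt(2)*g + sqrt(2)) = sqrt(2)*g^3 + sqrt(2)*g^2 + 12*g^2 - 14*sqrt(2)*g + 12*g - 14*sqrt(2)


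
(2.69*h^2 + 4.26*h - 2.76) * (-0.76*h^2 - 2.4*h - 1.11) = -2.0444*h^4 - 9.6936*h^3 - 11.1123*h^2 + 1.8954*h + 3.0636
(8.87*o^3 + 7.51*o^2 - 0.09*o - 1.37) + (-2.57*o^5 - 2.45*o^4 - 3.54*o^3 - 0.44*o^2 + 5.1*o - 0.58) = -2.57*o^5 - 2.45*o^4 + 5.33*o^3 + 7.07*o^2 + 5.01*o - 1.95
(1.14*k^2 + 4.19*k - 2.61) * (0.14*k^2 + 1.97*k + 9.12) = 0.1596*k^4 + 2.8324*k^3 + 18.2857*k^2 + 33.0711*k - 23.8032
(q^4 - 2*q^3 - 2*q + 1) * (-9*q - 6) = -9*q^5 + 12*q^4 + 12*q^3 + 18*q^2 + 3*q - 6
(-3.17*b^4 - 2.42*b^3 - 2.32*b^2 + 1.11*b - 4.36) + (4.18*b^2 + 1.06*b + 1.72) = -3.17*b^4 - 2.42*b^3 + 1.86*b^2 + 2.17*b - 2.64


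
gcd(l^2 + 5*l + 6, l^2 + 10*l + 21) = l + 3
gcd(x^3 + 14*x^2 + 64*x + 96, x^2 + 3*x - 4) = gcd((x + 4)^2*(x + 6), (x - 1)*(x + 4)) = x + 4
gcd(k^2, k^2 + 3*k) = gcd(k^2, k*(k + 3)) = k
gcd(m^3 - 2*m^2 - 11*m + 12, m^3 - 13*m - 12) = m^2 - m - 12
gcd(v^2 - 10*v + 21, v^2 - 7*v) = v - 7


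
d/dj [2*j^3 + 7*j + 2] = 6*j^2 + 7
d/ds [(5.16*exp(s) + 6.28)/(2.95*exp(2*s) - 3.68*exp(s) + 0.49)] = (-15.222*exp(2*s) - 37.052*exp(s) + 25.6388)*exp(s)/(8.7025*exp(4*s) - 21.712*exp(3*s) + 16.4334*exp(2*s) - 3.6064*exp(s) + 0.2401)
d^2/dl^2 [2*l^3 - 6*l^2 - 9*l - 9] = 12*l - 12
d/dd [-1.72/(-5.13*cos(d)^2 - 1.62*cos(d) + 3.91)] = (17.6472*cos(d) + 2.7864)*sin(d)/(5.13*cos(d)^2 + 1.62*cos(d) - 3.91)^2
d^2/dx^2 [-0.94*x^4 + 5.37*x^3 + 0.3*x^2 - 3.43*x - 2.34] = -11.28*x^2 + 32.22*x + 0.6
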